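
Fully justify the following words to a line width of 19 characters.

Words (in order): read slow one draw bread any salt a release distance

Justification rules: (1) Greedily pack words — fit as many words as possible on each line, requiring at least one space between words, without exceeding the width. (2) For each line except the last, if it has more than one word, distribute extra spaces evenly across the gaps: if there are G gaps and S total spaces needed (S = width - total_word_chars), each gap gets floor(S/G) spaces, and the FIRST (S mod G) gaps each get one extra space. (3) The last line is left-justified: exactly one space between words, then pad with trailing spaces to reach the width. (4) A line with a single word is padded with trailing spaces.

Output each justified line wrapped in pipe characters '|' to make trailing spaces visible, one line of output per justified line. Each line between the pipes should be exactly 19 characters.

Line 1: ['read', 'slow', 'one', 'draw'] (min_width=18, slack=1)
Line 2: ['bread', 'any', 'salt', 'a'] (min_width=16, slack=3)
Line 3: ['release', 'distance'] (min_width=16, slack=3)

Answer: |read  slow one draw|
|bread  any  salt  a|
|release distance   |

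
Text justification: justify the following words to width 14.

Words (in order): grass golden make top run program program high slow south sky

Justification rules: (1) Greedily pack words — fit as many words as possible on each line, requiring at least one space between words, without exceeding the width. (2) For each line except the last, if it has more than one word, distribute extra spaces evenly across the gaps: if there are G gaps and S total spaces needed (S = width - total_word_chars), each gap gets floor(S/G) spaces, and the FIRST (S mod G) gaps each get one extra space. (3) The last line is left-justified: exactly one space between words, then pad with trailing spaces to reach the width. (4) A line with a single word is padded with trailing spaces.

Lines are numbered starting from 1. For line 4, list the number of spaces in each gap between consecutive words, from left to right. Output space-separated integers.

Answer: 3

Derivation:
Line 1: ['grass', 'golden'] (min_width=12, slack=2)
Line 2: ['make', 'top', 'run'] (min_width=12, slack=2)
Line 3: ['program'] (min_width=7, slack=7)
Line 4: ['program', 'high'] (min_width=12, slack=2)
Line 5: ['slow', 'south', 'sky'] (min_width=14, slack=0)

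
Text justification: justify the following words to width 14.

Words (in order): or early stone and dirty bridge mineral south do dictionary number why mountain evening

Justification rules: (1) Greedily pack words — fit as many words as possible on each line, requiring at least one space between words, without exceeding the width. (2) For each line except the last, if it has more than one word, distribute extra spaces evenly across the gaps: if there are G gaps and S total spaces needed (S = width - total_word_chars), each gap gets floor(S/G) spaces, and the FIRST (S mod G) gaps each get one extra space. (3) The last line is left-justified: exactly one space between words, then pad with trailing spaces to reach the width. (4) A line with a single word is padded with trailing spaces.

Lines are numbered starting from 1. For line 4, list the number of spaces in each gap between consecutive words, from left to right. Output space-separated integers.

Line 1: ['or', 'early', 'stone'] (min_width=14, slack=0)
Line 2: ['and', 'dirty'] (min_width=9, slack=5)
Line 3: ['bridge', 'mineral'] (min_width=14, slack=0)
Line 4: ['south', 'do'] (min_width=8, slack=6)
Line 5: ['dictionary'] (min_width=10, slack=4)
Line 6: ['number', 'why'] (min_width=10, slack=4)
Line 7: ['mountain'] (min_width=8, slack=6)
Line 8: ['evening'] (min_width=7, slack=7)

Answer: 7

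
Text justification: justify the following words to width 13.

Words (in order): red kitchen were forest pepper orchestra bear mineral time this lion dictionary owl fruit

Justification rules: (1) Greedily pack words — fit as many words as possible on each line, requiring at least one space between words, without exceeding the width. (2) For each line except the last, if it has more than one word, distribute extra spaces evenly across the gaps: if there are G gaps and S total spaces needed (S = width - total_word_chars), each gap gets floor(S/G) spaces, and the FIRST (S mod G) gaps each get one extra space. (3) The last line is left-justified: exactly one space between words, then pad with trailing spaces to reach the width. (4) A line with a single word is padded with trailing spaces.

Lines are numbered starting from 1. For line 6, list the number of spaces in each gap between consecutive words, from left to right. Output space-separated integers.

Line 1: ['red', 'kitchen'] (min_width=11, slack=2)
Line 2: ['were', 'forest'] (min_width=11, slack=2)
Line 3: ['pepper'] (min_width=6, slack=7)
Line 4: ['orchestra'] (min_width=9, slack=4)
Line 5: ['bear', 'mineral'] (min_width=12, slack=1)
Line 6: ['time', 'this'] (min_width=9, slack=4)
Line 7: ['lion'] (min_width=4, slack=9)
Line 8: ['dictionary'] (min_width=10, slack=3)
Line 9: ['owl', 'fruit'] (min_width=9, slack=4)

Answer: 5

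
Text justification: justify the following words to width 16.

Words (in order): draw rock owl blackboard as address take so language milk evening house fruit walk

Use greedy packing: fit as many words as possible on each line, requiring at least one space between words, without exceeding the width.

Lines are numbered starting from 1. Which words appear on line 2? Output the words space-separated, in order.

Line 1: ['draw', 'rock', 'owl'] (min_width=13, slack=3)
Line 2: ['blackboard', 'as'] (min_width=13, slack=3)
Line 3: ['address', 'take', 'so'] (min_width=15, slack=1)
Line 4: ['language', 'milk'] (min_width=13, slack=3)
Line 5: ['evening', 'house'] (min_width=13, slack=3)
Line 6: ['fruit', 'walk'] (min_width=10, slack=6)

Answer: blackboard as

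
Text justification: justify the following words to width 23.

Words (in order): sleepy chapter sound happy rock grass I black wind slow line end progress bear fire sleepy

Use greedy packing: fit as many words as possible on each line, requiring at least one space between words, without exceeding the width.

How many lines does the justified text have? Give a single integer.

Answer: 5

Derivation:
Line 1: ['sleepy', 'chapter', 'sound'] (min_width=20, slack=3)
Line 2: ['happy', 'rock', 'grass', 'I'] (min_width=18, slack=5)
Line 3: ['black', 'wind', 'slow', 'line'] (min_width=20, slack=3)
Line 4: ['end', 'progress', 'bear', 'fire'] (min_width=22, slack=1)
Line 5: ['sleepy'] (min_width=6, slack=17)
Total lines: 5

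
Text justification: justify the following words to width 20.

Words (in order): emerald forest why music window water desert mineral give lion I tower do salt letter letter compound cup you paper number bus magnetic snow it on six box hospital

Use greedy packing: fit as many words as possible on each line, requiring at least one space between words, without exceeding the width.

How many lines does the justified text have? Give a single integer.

Answer: 9

Derivation:
Line 1: ['emerald', 'forest', 'why'] (min_width=18, slack=2)
Line 2: ['music', 'window', 'water'] (min_width=18, slack=2)
Line 3: ['desert', 'mineral', 'give'] (min_width=19, slack=1)
Line 4: ['lion', 'I', 'tower', 'do', 'salt'] (min_width=20, slack=0)
Line 5: ['letter', 'letter'] (min_width=13, slack=7)
Line 6: ['compound', 'cup', 'you'] (min_width=16, slack=4)
Line 7: ['paper', 'number', 'bus'] (min_width=16, slack=4)
Line 8: ['magnetic', 'snow', 'it', 'on'] (min_width=19, slack=1)
Line 9: ['six', 'box', 'hospital'] (min_width=16, slack=4)
Total lines: 9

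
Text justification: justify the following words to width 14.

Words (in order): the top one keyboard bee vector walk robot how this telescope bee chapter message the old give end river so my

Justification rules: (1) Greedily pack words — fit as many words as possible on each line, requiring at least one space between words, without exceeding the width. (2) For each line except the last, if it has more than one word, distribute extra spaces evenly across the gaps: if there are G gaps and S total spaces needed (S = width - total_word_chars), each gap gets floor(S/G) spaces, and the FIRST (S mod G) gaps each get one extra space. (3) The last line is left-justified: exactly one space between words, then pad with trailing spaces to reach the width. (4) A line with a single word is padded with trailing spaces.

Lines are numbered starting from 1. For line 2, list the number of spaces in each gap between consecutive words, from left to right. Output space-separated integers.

Answer: 3

Derivation:
Line 1: ['the', 'top', 'one'] (min_width=11, slack=3)
Line 2: ['keyboard', 'bee'] (min_width=12, slack=2)
Line 3: ['vector', 'walk'] (min_width=11, slack=3)
Line 4: ['robot', 'how', 'this'] (min_width=14, slack=0)
Line 5: ['telescope', 'bee'] (min_width=13, slack=1)
Line 6: ['chapter'] (min_width=7, slack=7)
Line 7: ['message', 'the'] (min_width=11, slack=3)
Line 8: ['old', 'give', 'end'] (min_width=12, slack=2)
Line 9: ['river', 'so', 'my'] (min_width=11, slack=3)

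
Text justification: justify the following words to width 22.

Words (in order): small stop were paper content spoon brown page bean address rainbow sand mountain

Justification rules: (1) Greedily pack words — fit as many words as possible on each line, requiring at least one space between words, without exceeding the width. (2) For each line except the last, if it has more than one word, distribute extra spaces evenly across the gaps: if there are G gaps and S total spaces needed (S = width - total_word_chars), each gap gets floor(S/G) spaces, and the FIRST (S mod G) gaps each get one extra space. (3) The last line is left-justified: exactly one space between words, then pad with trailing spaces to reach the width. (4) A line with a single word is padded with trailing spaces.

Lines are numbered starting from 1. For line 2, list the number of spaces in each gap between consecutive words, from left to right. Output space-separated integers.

Line 1: ['small', 'stop', 'were', 'paper'] (min_width=21, slack=1)
Line 2: ['content', 'spoon', 'brown'] (min_width=19, slack=3)
Line 3: ['page', 'bean', 'address'] (min_width=17, slack=5)
Line 4: ['rainbow', 'sand', 'mountain'] (min_width=21, slack=1)

Answer: 3 2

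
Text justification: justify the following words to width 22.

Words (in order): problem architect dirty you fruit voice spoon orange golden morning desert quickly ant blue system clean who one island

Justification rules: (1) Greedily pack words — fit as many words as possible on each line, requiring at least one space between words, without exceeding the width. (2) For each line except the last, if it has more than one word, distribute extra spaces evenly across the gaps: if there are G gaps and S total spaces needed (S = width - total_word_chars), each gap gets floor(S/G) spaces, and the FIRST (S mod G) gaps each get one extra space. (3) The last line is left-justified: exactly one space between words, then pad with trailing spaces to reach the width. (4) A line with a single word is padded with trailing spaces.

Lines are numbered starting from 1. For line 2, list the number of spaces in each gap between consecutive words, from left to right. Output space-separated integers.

Answer: 2 1 1

Derivation:
Line 1: ['problem', 'architect'] (min_width=17, slack=5)
Line 2: ['dirty', 'you', 'fruit', 'voice'] (min_width=21, slack=1)
Line 3: ['spoon', 'orange', 'golden'] (min_width=19, slack=3)
Line 4: ['morning', 'desert', 'quickly'] (min_width=22, slack=0)
Line 5: ['ant', 'blue', 'system', 'clean'] (min_width=21, slack=1)
Line 6: ['who', 'one', 'island'] (min_width=14, slack=8)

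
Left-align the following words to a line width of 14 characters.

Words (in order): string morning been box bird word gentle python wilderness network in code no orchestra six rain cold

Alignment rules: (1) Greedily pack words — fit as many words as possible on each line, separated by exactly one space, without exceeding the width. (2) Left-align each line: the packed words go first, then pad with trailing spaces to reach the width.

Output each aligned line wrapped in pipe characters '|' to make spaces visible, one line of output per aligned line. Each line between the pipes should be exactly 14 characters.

Line 1: ['string', 'morning'] (min_width=14, slack=0)
Line 2: ['been', 'box', 'bird'] (min_width=13, slack=1)
Line 3: ['word', 'gentle'] (min_width=11, slack=3)
Line 4: ['python'] (min_width=6, slack=8)
Line 5: ['wilderness'] (min_width=10, slack=4)
Line 6: ['network', 'in'] (min_width=10, slack=4)
Line 7: ['code', 'no'] (min_width=7, slack=7)
Line 8: ['orchestra', 'six'] (min_width=13, slack=1)
Line 9: ['rain', 'cold'] (min_width=9, slack=5)

Answer: |string morning|
|been box bird |
|word gentle   |
|python        |
|wilderness    |
|network in    |
|code no       |
|orchestra six |
|rain cold     |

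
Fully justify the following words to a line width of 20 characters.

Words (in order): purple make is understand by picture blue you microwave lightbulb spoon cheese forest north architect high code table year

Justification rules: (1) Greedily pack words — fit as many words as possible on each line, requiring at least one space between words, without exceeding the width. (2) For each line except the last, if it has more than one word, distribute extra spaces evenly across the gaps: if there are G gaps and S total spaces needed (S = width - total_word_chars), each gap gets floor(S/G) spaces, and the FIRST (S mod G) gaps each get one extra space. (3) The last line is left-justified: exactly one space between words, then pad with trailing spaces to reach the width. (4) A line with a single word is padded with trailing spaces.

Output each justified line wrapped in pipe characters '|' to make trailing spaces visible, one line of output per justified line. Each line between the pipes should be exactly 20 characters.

Answer: |purple    make    is|
|understand        by|
|picture   blue   you|
|microwave  lightbulb|
|spoon  cheese forest|
|north architect high|
|code table year     |

Derivation:
Line 1: ['purple', 'make', 'is'] (min_width=14, slack=6)
Line 2: ['understand', 'by'] (min_width=13, slack=7)
Line 3: ['picture', 'blue', 'you'] (min_width=16, slack=4)
Line 4: ['microwave', 'lightbulb'] (min_width=19, slack=1)
Line 5: ['spoon', 'cheese', 'forest'] (min_width=19, slack=1)
Line 6: ['north', 'architect', 'high'] (min_width=20, slack=0)
Line 7: ['code', 'table', 'year'] (min_width=15, slack=5)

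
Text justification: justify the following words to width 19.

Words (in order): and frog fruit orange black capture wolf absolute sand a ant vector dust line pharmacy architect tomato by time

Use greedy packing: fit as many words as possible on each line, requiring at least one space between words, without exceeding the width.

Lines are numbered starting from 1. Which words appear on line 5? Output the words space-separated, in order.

Answer: vector dust line

Derivation:
Line 1: ['and', 'frog', 'fruit'] (min_width=14, slack=5)
Line 2: ['orange', 'black'] (min_width=12, slack=7)
Line 3: ['capture', 'wolf'] (min_width=12, slack=7)
Line 4: ['absolute', 'sand', 'a', 'ant'] (min_width=19, slack=0)
Line 5: ['vector', 'dust', 'line'] (min_width=16, slack=3)
Line 6: ['pharmacy', 'architect'] (min_width=18, slack=1)
Line 7: ['tomato', 'by', 'time'] (min_width=14, slack=5)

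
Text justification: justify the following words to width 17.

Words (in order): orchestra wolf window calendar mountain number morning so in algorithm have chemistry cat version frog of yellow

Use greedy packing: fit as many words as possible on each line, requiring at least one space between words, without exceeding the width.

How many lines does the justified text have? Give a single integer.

Answer: 8

Derivation:
Line 1: ['orchestra', 'wolf'] (min_width=14, slack=3)
Line 2: ['window', 'calendar'] (min_width=15, slack=2)
Line 3: ['mountain', 'number'] (min_width=15, slack=2)
Line 4: ['morning', 'so', 'in'] (min_width=13, slack=4)
Line 5: ['algorithm', 'have'] (min_width=14, slack=3)
Line 6: ['chemistry', 'cat'] (min_width=13, slack=4)
Line 7: ['version', 'frog', 'of'] (min_width=15, slack=2)
Line 8: ['yellow'] (min_width=6, slack=11)
Total lines: 8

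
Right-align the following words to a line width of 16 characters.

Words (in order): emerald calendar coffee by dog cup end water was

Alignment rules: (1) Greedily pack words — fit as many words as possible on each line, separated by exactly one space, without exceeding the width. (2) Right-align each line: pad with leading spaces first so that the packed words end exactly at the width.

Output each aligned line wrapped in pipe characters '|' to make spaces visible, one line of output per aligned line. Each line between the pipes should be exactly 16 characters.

Line 1: ['emerald', 'calendar'] (min_width=16, slack=0)
Line 2: ['coffee', 'by', 'dog'] (min_width=13, slack=3)
Line 3: ['cup', 'end', 'water'] (min_width=13, slack=3)
Line 4: ['was'] (min_width=3, slack=13)

Answer: |emerald calendar|
|   coffee by dog|
|   cup end water|
|             was|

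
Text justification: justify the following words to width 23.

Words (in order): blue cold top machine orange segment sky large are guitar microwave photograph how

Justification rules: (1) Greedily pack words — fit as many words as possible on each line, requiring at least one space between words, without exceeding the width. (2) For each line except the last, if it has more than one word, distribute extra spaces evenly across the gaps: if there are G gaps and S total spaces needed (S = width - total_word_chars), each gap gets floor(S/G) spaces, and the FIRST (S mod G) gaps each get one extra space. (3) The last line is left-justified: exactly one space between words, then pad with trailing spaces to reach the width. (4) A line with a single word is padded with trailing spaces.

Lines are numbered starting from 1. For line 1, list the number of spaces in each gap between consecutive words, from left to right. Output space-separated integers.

Line 1: ['blue', 'cold', 'top', 'machine'] (min_width=21, slack=2)
Line 2: ['orange', 'segment', 'sky'] (min_width=18, slack=5)
Line 3: ['large', 'are', 'guitar'] (min_width=16, slack=7)
Line 4: ['microwave', 'photograph'] (min_width=20, slack=3)
Line 5: ['how'] (min_width=3, slack=20)

Answer: 2 2 1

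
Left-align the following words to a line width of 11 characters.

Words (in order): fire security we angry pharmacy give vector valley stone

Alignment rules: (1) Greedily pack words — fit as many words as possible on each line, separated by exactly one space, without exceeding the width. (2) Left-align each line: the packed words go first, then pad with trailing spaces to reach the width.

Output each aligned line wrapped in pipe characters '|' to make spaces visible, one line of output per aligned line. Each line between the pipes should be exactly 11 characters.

Answer: |fire       |
|security we|
|angry      |
|pharmacy   |
|give vector|
|valley     |
|stone      |

Derivation:
Line 1: ['fire'] (min_width=4, slack=7)
Line 2: ['security', 'we'] (min_width=11, slack=0)
Line 3: ['angry'] (min_width=5, slack=6)
Line 4: ['pharmacy'] (min_width=8, slack=3)
Line 5: ['give', 'vector'] (min_width=11, slack=0)
Line 6: ['valley'] (min_width=6, slack=5)
Line 7: ['stone'] (min_width=5, slack=6)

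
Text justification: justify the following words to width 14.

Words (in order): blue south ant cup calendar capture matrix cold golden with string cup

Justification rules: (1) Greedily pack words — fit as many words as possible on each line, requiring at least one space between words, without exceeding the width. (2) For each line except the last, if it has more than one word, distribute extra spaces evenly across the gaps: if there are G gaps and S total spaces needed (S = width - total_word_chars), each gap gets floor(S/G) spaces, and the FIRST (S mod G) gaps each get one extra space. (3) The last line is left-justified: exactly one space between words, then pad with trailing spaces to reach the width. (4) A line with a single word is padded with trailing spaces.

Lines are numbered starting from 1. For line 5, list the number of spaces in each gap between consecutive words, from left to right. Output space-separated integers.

Line 1: ['blue', 'south', 'ant'] (min_width=14, slack=0)
Line 2: ['cup', 'calendar'] (min_width=12, slack=2)
Line 3: ['capture', 'matrix'] (min_width=14, slack=0)
Line 4: ['cold', 'golden'] (min_width=11, slack=3)
Line 5: ['with', 'string'] (min_width=11, slack=3)
Line 6: ['cup'] (min_width=3, slack=11)

Answer: 4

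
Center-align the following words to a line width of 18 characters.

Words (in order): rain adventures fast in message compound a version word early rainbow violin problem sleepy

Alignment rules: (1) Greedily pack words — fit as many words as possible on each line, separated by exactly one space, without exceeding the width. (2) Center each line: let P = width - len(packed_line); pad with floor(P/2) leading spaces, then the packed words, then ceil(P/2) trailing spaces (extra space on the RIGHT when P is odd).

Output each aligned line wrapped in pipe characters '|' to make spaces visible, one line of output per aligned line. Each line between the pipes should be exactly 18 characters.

Line 1: ['rain', 'adventures'] (min_width=15, slack=3)
Line 2: ['fast', 'in', 'message'] (min_width=15, slack=3)
Line 3: ['compound', 'a', 'version'] (min_width=18, slack=0)
Line 4: ['word', 'early', 'rainbow'] (min_width=18, slack=0)
Line 5: ['violin', 'problem'] (min_width=14, slack=4)
Line 6: ['sleepy'] (min_width=6, slack=12)

Answer: | rain adventures  |
| fast in message  |
|compound a version|
|word early rainbow|
|  violin problem  |
|      sleepy      |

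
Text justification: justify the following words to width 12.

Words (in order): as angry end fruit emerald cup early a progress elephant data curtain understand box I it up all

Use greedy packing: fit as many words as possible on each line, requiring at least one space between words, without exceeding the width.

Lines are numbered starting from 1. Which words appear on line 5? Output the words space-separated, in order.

Line 1: ['as', 'angry', 'end'] (min_width=12, slack=0)
Line 2: ['fruit'] (min_width=5, slack=7)
Line 3: ['emerald', 'cup'] (min_width=11, slack=1)
Line 4: ['early', 'a'] (min_width=7, slack=5)
Line 5: ['progress'] (min_width=8, slack=4)
Line 6: ['elephant'] (min_width=8, slack=4)
Line 7: ['data', 'curtain'] (min_width=12, slack=0)
Line 8: ['understand'] (min_width=10, slack=2)
Line 9: ['box', 'I', 'it', 'up'] (min_width=11, slack=1)
Line 10: ['all'] (min_width=3, slack=9)

Answer: progress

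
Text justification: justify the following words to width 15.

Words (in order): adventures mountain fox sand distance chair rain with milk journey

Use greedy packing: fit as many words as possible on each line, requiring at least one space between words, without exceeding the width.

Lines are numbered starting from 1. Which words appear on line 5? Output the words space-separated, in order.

Line 1: ['adventures'] (min_width=10, slack=5)
Line 2: ['mountain', 'fox'] (min_width=12, slack=3)
Line 3: ['sand', 'distance'] (min_width=13, slack=2)
Line 4: ['chair', 'rain', 'with'] (min_width=15, slack=0)
Line 5: ['milk', 'journey'] (min_width=12, slack=3)

Answer: milk journey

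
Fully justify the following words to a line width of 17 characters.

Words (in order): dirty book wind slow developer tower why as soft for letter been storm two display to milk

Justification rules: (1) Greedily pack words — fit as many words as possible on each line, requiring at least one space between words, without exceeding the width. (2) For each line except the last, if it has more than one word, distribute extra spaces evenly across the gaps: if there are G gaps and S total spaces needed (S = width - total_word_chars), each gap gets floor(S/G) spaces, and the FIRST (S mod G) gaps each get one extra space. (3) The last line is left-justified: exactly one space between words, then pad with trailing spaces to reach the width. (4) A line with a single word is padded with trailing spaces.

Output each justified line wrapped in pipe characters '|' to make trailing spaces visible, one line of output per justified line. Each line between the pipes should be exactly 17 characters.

Answer: |dirty  book  wind|
|slow    developer|
|tower why as soft|
|for  letter  been|
|storm two display|
|to milk          |

Derivation:
Line 1: ['dirty', 'book', 'wind'] (min_width=15, slack=2)
Line 2: ['slow', 'developer'] (min_width=14, slack=3)
Line 3: ['tower', 'why', 'as', 'soft'] (min_width=17, slack=0)
Line 4: ['for', 'letter', 'been'] (min_width=15, slack=2)
Line 5: ['storm', 'two', 'display'] (min_width=17, slack=0)
Line 6: ['to', 'milk'] (min_width=7, slack=10)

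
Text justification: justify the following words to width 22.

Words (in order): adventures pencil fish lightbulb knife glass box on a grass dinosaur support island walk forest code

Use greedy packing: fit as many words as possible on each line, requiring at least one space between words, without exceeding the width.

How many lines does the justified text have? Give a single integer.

Answer: 6

Derivation:
Line 1: ['adventures', 'pencil', 'fish'] (min_width=22, slack=0)
Line 2: ['lightbulb', 'knife', 'glass'] (min_width=21, slack=1)
Line 3: ['box', 'on', 'a', 'grass'] (min_width=14, slack=8)
Line 4: ['dinosaur', 'support'] (min_width=16, slack=6)
Line 5: ['island', 'walk', 'forest'] (min_width=18, slack=4)
Line 6: ['code'] (min_width=4, slack=18)
Total lines: 6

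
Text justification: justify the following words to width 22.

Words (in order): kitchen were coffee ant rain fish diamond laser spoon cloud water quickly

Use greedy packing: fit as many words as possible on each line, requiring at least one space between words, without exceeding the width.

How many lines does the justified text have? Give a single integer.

Answer: 4

Derivation:
Line 1: ['kitchen', 'were', 'coffee'] (min_width=19, slack=3)
Line 2: ['ant', 'rain', 'fish', 'diamond'] (min_width=21, slack=1)
Line 3: ['laser', 'spoon', 'cloud'] (min_width=17, slack=5)
Line 4: ['water', 'quickly'] (min_width=13, slack=9)
Total lines: 4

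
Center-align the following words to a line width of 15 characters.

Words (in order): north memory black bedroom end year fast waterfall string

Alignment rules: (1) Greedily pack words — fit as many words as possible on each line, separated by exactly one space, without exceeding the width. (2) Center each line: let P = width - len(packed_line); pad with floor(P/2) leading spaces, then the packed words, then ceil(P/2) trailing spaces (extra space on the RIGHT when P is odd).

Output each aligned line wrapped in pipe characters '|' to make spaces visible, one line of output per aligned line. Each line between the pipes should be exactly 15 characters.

Answer: | north memory  |
| black bedroom |
| end year fast |
|   waterfall   |
|    string     |

Derivation:
Line 1: ['north', 'memory'] (min_width=12, slack=3)
Line 2: ['black', 'bedroom'] (min_width=13, slack=2)
Line 3: ['end', 'year', 'fast'] (min_width=13, slack=2)
Line 4: ['waterfall'] (min_width=9, slack=6)
Line 5: ['string'] (min_width=6, slack=9)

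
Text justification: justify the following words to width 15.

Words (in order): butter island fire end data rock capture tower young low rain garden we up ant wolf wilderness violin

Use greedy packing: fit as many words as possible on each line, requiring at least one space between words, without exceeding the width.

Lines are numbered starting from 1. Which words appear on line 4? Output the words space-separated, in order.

Line 1: ['butter', 'island'] (min_width=13, slack=2)
Line 2: ['fire', 'end', 'data'] (min_width=13, slack=2)
Line 3: ['rock', 'capture'] (min_width=12, slack=3)
Line 4: ['tower', 'young', 'low'] (min_width=15, slack=0)
Line 5: ['rain', 'garden', 'we'] (min_width=14, slack=1)
Line 6: ['up', 'ant', 'wolf'] (min_width=11, slack=4)
Line 7: ['wilderness'] (min_width=10, slack=5)
Line 8: ['violin'] (min_width=6, slack=9)

Answer: tower young low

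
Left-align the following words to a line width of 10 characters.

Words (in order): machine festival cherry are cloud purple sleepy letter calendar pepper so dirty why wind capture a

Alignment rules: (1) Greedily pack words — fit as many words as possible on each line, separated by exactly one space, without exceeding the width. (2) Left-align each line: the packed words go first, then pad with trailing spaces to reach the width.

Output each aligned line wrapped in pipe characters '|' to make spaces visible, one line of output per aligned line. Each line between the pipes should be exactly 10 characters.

Answer: |machine   |
|festival  |
|cherry are|
|cloud     |
|purple    |
|sleepy    |
|letter    |
|calendar  |
|pepper so |
|dirty why |
|wind      |
|capture a |

Derivation:
Line 1: ['machine'] (min_width=7, slack=3)
Line 2: ['festival'] (min_width=8, slack=2)
Line 3: ['cherry', 'are'] (min_width=10, slack=0)
Line 4: ['cloud'] (min_width=5, slack=5)
Line 5: ['purple'] (min_width=6, slack=4)
Line 6: ['sleepy'] (min_width=6, slack=4)
Line 7: ['letter'] (min_width=6, slack=4)
Line 8: ['calendar'] (min_width=8, slack=2)
Line 9: ['pepper', 'so'] (min_width=9, slack=1)
Line 10: ['dirty', 'why'] (min_width=9, slack=1)
Line 11: ['wind'] (min_width=4, slack=6)
Line 12: ['capture', 'a'] (min_width=9, slack=1)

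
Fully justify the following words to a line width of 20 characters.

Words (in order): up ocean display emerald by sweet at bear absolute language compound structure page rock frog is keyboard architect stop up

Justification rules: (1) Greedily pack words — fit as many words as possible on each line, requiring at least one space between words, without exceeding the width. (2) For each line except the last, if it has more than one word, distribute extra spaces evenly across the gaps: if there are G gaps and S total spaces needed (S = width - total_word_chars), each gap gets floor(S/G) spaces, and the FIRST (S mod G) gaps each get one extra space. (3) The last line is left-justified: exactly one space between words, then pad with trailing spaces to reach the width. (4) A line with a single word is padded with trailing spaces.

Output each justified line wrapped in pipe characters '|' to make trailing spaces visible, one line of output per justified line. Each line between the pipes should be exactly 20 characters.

Answer: |up   ocean   display|
|emerald  by sweet at|
|bear        absolute|
|language    compound|
|structure  page rock|
|frog   is   keyboard|
|architect stop up   |

Derivation:
Line 1: ['up', 'ocean', 'display'] (min_width=16, slack=4)
Line 2: ['emerald', 'by', 'sweet', 'at'] (min_width=19, slack=1)
Line 3: ['bear', 'absolute'] (min_width=13, slack=7)
Line 4: ['language', 'compound'] (min_width=17, slack=3)
Line 5: ['structure', 'page', 'rock'] (min_width=19, slack=1)
Line 6: ['frog', 'is', 'keyboard'] (min_width=16, slack=4)
Line 7: ['architect', 'stop', 'up'] (min_width=17, slack=3)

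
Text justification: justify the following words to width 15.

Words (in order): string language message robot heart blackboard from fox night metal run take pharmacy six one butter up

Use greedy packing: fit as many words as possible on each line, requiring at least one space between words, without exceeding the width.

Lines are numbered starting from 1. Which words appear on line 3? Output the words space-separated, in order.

Line 1: ['string', 'language'] (min_width=15, slack=0)
Line 2: ['message', 'robot'] (min_width=13, slack=2)
Line 3: ['heart'] (min_width=5, slack=10)
Line 4: ['blackboard', 'from'] (min_width=15, slack=0)
Line 5: ['fox', 'night', 'metal'] (min_width=15, slack=0)
Line 6: ['run', 'take'] (min_width=8, slack=7)
Line 7: ['pharmacy', 'six'] (min_width=12, slack=3)
Line 8: ['one', 'butter', 'up'] (min_width=13, slack=2)

Answer: heart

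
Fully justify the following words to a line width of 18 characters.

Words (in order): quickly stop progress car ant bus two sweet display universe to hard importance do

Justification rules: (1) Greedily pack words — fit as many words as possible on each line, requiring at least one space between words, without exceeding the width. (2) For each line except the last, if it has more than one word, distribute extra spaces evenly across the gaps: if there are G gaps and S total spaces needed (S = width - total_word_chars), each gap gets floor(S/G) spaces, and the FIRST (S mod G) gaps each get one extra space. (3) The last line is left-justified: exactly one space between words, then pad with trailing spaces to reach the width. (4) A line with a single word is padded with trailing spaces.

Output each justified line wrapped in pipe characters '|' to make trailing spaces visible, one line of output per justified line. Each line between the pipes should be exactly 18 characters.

Line 1: ['quickly', 'stop'] (min_width=12, slack=6)
Line 2: ['progress', 'car', 'ant'] (min_width=16, slack=2)
Line 3: ['bus', 'two', 'sweet'] (min_width=13, slack=5)
Line 4: ['display', 'universe'] (min_width=16, slack=2)
Line 5: ['to', 'hard', 'importance'] (min_width=18, slack=0)
Line 6: ['do'] (min_width=2, slack=16)

Answer: |quickly       stop|
|progress  car  ant|
|bus    two   sweet|
|display   universe|
|to hard importance|
|do                |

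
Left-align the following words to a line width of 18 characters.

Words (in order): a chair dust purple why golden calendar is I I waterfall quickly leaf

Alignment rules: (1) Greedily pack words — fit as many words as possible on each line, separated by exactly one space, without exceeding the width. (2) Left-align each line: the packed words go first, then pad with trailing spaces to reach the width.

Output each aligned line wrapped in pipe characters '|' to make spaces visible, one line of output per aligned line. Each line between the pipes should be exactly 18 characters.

Answer: |a chair dust      |
|purple why golden |
|calendar is I I   |
|waterfall quickly |
|leaf              |

Derivation:
Line 1: ['a', 'chair', 'dust'] (min_width=12, slack=6)
Line 2: ['purple', 'why', 'golden'] (min_width=17, slack=1)
Line 3: ['calendar', 'is', 'I', 'I'] (min_width=15, slack=3)
Line 4: ['waterfall', 'quickly'] (min_width=17, slack=1)
Line 5: ['leaf'] (min_width=4, slack=14)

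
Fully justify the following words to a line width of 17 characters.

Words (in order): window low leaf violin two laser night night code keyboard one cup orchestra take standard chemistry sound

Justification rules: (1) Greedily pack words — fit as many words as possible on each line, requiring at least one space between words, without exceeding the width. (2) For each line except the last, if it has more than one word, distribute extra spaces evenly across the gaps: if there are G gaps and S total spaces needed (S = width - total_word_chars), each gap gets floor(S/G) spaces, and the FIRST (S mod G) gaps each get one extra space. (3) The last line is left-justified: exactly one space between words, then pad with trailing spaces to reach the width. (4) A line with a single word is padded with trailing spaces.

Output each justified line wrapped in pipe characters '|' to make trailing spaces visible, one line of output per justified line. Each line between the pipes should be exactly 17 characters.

Line 1: ['window', 'low', 'leaf'] (min_width=15, slack=2)
Line 2: ['violin', 'two', 'laser'] (min_width=16, slack=1)
Line 3: ['night', 'night', 'code'] (min_width=16, slack=1)
Line 4: ['keyboard', 'one', 'cup'] (min_width=16, slack=1)
Line 5: ['orchestra', 'take'] (min_width=14, slack=3)
Line 6: ['standard'] (min_width=8, slack=9)
Line 7: ['chemistry', 'sound'] (min_width=15, slack=2)

Answer: |window  low  leaf|
|violin  two laser|
|night  night code|
|keyboard  one cup|
|orchestra    take|
|standard         |
|chemistry sound  |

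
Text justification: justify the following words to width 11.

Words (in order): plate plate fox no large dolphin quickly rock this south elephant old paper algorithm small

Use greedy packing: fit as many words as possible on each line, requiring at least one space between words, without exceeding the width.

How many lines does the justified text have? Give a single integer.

Answer: 11

Derivation:
Line 1: ['plate', 'plate'] (min_width=11, slack=0)
Line 2: ['fox', 'no'] (min_width=6, slack=5)
Line 3: ['large'] (min_width=5, slack=6)
Line 4: ['dolphin'] (min_width=7, slack=4)
Line 5: ['quickly'] (min_width=7, slack=4)
Line 6: ['rock', 'this'] (min_width=9, slack=2)
Line 7: ['south'] (min_width=5, slack=6)
Line 8: ['elephant'] (min_width=8, slack=3)
Line 9: ['old', 'paper'] (min_width=9, slack=2)
Line 10: ['algorithm'] (min_width=9, slack=2)
Line 11: ['small'] (min_width=5, slack=6)
Total lines: 11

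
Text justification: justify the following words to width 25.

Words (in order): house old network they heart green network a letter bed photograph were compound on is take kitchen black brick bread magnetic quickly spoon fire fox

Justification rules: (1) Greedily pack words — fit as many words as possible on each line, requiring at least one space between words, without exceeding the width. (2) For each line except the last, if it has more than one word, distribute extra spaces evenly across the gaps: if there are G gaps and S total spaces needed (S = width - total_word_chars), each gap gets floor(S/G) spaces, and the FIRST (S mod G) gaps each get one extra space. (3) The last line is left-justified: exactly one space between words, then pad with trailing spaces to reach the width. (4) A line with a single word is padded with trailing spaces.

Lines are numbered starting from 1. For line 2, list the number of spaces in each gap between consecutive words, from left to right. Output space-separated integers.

Answer: 3 2 2

Derivation:
Line 1: ['house', 'old', 'network', 'they'] (min_width=22, slack=3)
Line 2: ['heart', 'green', 'network', 'a'] (min_width=21, slack=4)
Line 3: ['letter', 'bed', 'photograph'] (min_width=21, slack=4)
Line 4: ['were', 'compound', 'on', 'is', 'take'] (min_width=24, slack=1)
Line 5: ['kitchen', 'black', 'brick', 'bread'] (min_width=25, slack=0)
Line 6: ['magnetic', 'quickly', 'spoon'] (min_width=22, slack=3)
Line 7: ['fire', 'fox'] (min_width=8, slack=17)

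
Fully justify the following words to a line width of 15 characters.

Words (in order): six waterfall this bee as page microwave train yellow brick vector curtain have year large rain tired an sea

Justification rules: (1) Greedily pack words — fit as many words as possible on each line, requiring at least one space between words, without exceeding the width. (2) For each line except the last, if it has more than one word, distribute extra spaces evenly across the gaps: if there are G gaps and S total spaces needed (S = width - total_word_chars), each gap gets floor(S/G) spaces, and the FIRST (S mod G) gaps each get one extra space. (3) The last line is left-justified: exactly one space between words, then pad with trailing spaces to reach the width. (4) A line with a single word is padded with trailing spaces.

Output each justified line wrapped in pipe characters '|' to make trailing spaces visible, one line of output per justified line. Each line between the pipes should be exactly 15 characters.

Line 1: ['six', 'waterfall'] (min_width=13, slack=2)
Line 2: ['this', 'bee', 'as'] (min_width=11, slack=4)
Line 3: ['page', 'microwave'] (min_width=14, slack=1)
Line 4: ['train', 'yellow'] (min_width=12, slack=3)
Line 5: ['brick', 'vector'] (min_width=12, slack=3)
Line 6: ['curtain', 'have'] (min_width=12, slack=3)
Line 7: ['year', 'large', 'rain'] (min_width=15, slack=0)
Line 8: ['tired', 'an', 'sea'] (min_width=12, slack=3)

Answer: |six   waterfall|
|this   bee   as|
|page  microwave|
|train    yellow|
|brick    vector|
|curtain    have|
|year large rain|
|tired an sea   |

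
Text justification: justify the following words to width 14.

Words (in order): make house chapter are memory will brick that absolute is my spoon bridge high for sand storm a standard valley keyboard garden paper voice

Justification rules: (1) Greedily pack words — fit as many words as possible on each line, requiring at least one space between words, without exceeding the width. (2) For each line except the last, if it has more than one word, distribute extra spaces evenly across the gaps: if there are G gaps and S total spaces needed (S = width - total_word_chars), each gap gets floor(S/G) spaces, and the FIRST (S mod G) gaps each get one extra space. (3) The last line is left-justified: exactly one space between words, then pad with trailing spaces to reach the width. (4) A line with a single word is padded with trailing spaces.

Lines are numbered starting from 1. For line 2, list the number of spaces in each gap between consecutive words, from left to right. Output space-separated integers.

Line 1: ['make', 'house'] (min_width=10, slack=4)
Line 2: ['chapter', 'are'] (min_width=11, slack=3)
Line 3: ['memory', 'will'] (min_width=11, slack=3)
Line 4: ['brick', 'that'] (min_width=10, slack=4)
Line 5: ['absolute', 'is', 'my'] (min_width=14, slack=0)
Line 6: ['spoon', 'bridge'] (min_width=12, slack=2)
Line 7: ['high', 'for', 'sand'] (min_width=13, slack=1)
Line 8: ['storm', 'a'] (min_width=7, slack=7)
Line 9: ['standard'] (min_width=8, slack=6)
Line 10: ['valley'] (min_width=6, slack=8)
Line 11: ['keyboard'] (min_width=8, slack=6)
Line 12: ['garden', 'paper'] (min_width=12, slack=2)
Line 13: ['voice'] (min_width=5, slack=9)

Answer: 4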